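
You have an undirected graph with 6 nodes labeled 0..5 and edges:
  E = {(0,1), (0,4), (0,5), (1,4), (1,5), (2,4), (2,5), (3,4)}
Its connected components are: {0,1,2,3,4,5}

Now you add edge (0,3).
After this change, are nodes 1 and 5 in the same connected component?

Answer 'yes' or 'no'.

Initial components: {0,1,2,3,4,5}
Adding edge (0,3): both already in same component {0,1,2,3,4,5}. No change.
New components: {0,1,2,3,4,5}
Are 1 and 5 in the same component? yes

Answer: yes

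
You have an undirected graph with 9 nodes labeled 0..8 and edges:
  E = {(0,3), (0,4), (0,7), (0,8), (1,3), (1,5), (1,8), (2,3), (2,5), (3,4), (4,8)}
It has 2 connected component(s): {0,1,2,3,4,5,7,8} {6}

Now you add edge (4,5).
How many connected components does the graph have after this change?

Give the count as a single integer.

Initial component count: 2
Add (4,5): endpoints already in same component. Count unchanged: 2.
New component count: 2

Answer: 2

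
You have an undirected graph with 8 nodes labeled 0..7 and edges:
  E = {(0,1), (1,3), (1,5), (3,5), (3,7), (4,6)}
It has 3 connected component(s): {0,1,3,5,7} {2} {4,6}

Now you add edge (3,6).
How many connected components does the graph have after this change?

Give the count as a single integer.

Answer: 2

Derivation:
Initial component count: 3
Add (3,6): merges two components. Count decreases: 3 -> 2.
New component count: 2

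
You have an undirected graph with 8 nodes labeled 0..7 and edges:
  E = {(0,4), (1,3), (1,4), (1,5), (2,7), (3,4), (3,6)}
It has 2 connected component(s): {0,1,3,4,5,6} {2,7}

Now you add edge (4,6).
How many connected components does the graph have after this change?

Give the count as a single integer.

Answer: 2

Derivation:
Initial component count: 2
Add (4,6): endpoints already in same component. Count unchanged: 2.
New component count: 2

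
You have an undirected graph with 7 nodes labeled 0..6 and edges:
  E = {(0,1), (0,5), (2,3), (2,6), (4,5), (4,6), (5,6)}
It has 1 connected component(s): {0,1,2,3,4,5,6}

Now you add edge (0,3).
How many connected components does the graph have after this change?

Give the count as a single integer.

Initial component count: 1
Add (0,3): endpoints already in same component. Count unchanged: 1.
New component count: 1

Answer: 1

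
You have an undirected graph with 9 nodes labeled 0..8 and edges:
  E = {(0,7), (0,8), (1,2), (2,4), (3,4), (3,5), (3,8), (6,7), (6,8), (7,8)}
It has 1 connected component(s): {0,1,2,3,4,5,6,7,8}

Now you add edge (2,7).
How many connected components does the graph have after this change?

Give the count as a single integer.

Initial component count: 1
Add (2,7): endpoints already in same component. Count unchanged: 1.
New component count: 1

Answer: 1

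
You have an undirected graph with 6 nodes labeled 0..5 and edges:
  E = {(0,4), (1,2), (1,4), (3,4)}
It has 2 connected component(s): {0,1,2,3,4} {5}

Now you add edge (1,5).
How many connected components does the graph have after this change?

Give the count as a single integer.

Initial component count: 2
Add (1,5): merges two components. Count decreases: 2 -> 1.
New component count: 1

Answer: 1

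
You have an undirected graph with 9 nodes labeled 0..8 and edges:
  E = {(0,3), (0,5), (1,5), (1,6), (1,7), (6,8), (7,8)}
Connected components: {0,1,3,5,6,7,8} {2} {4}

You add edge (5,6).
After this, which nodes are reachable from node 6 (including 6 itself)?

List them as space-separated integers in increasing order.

Before: nodes reachable from 6: {0,1,3,5,6,7,8}
Adding (5,6): both endpoints already in same component. Reachability from 6 unchanged.
After: nodes reachable from 6: {0,1,3,5,6,7,8}

Answer: 0 1 3 5 6 7 8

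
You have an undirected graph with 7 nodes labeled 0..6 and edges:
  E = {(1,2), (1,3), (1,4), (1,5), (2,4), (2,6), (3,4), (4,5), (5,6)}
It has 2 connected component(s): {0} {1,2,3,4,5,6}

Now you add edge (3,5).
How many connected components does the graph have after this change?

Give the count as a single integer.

Initial component count: 2
Add (3,5): endpoints already in same component. Count unchanged: 2.
New component count: 2

Answer: 2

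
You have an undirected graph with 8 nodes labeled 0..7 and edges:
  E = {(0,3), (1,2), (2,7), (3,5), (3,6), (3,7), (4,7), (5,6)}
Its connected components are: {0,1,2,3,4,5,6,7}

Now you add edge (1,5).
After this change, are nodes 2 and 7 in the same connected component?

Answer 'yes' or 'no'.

Answer: yes

Derivation:
Initial components: {0,1,2,3,4,5,6,7}
Adding edge (1,5): both already in same component {0,1,2,3,4,5,6,7}. No change.
New components: {0,1,2,3,4,5,6,7}
Are 2 and 7 in the same component? yes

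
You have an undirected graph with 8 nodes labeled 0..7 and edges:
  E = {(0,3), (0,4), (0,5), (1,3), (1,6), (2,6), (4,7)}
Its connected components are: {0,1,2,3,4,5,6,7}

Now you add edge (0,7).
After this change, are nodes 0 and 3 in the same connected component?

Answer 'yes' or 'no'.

Answer: yes

Derivation:
Initial components: {0,1,2,3,4,5,6,7}
Adding edge (0,7): both already in same component {0,1,2,3,4,5,6,7}. No change.
New components: {0,1,2,3,4,5,6,7}
Are 0 and 3 in the same component? yes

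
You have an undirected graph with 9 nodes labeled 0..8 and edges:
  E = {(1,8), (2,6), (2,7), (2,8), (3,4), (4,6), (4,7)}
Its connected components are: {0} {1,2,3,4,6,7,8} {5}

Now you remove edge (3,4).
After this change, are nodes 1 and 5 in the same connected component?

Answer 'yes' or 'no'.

Initial components: {0} {1,2,3,4,6,7,8} {5}
Removing edge (3,4): it was a bridge — component count 3 -> 4.
New components: {0} {1,2,4,6,7,8} {3} {5}
Are 1 and 5 in the same component? no

Answer: no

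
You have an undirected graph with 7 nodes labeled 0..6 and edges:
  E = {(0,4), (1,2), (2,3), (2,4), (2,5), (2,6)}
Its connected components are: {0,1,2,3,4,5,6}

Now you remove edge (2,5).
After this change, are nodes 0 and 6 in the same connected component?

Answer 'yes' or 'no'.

Initial components: {0,1,2,3,4,5,6}
Removing edge (2,5): it was a bridge — component count 1 -> 2.
New components: {0,1,2,3,4,6} {5}
Are 0 and 6 in the same component? yes

Answer: yes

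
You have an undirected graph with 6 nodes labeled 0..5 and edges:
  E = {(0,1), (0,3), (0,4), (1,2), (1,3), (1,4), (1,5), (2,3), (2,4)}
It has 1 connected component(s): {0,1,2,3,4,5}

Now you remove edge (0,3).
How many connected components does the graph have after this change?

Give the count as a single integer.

Initial component count: 1
Remove (0,3): not a bridge. Count unchanged: 1.
  After removal, components: {0,1,2,3,4,5}
New component count: 1

Answer: 1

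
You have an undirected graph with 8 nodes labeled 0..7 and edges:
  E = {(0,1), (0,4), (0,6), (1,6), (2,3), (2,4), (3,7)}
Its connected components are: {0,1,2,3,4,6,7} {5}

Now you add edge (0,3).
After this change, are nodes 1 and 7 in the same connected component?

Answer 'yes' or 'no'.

Initial components: {0,1,2,3,4,6,7} {5}
Adding edge (0,3): both already in same component {0,1,2,3,4,6,7}. No change.
New components: {0,1,2,3,4,6,7} {5}
Are 1 and 7 in the same component? yes

Answer: yes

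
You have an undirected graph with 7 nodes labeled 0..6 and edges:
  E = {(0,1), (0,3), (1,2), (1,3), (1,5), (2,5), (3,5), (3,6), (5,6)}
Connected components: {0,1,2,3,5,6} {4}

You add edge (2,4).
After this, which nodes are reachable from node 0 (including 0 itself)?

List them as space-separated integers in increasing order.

Answer: 0 1 2 3 4 5 6

Derivation:
Before: nodes reachable from 0: {0,1,2,3,5,6}
Adding (2,4): merges 0's component with another. Reachability grows.
After: nodes reachable from 0: {0,1,2,3,4,5,6}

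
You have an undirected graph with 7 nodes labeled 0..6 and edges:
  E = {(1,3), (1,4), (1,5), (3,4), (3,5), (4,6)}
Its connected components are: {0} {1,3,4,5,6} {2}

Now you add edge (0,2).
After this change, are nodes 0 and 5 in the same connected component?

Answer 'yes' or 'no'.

Answer: no

Derivation:
Initial components: {0} {1,3,4,5,6} {2}
Adding edge (0,2): merges {0} and {2}.
New components: {0,2} {1,3,4,5,6}
Are 0 and 5 in the same component? no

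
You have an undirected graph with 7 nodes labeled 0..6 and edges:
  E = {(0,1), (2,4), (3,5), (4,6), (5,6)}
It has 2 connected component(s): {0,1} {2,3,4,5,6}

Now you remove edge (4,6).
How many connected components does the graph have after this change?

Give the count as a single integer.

Answer: 3

Derivation:
Initial component count: 2
Remove (4,6): it was a bridge. Count increases: 2 -> 3.
  After removal, components: {0,1} {2,4} {3,5,6}
New component count: 3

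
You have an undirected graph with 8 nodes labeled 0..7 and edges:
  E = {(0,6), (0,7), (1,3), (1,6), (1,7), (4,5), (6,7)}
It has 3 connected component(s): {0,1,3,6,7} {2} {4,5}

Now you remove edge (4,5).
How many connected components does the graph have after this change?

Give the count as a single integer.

Answer: 4

Derivation:
Initial component count: 3
Remove (4,5): it was a bridge. Count increases: 3 -> 4.
  After removal, components: {0,1,3,6,7} {2} {4} {5}
New component count: 4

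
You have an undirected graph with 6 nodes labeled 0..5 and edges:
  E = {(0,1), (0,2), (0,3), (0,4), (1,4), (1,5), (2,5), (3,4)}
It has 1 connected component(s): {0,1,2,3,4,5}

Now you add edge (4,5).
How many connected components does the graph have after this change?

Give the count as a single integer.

Answer: 1

Derivation:
Initial component count: 1
Add (4,5): endpoints already in same component. Count unchanged: 1.
New component count: 1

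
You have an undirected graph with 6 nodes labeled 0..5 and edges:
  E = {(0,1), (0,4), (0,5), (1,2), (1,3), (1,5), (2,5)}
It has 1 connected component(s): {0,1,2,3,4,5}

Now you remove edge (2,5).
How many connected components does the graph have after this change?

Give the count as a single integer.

Initial component count: 1
Remove (2,5): not a bridge. Count unchanged: 1.
  After removal, components: {0,1,2,3,4,5}
New component count: 1

Answer: 1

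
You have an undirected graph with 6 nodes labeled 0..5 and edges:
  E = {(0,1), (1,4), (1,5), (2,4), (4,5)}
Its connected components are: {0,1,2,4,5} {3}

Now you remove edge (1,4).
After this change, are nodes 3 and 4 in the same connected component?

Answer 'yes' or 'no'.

Answer: no

Derivation:
Initial components: {0,1,2,4,5} {3}
Removing edge (1,4): not a bridge — component count unchanged at 2.
New components: {0,1,2,4,5} {3}
Are 3 and 4 in the same component? no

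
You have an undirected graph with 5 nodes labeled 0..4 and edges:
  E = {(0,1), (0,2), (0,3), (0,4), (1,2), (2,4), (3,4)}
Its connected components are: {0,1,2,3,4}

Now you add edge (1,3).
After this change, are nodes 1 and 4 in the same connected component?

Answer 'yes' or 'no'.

Initial components: {0,1,2,3,4}
Adding edge (1,3): both already in same component {0,1,2,3,4}. No change.
New components: {0,1,2,3,4}
Are 1 and 4 in the same component? yes

Answer: yes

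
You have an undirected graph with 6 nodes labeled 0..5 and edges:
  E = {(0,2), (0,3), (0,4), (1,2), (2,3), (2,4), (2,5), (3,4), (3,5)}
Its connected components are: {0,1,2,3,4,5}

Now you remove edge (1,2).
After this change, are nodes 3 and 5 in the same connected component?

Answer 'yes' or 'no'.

Initial components: {0,1,2,3,4,5}
Removing edge (1,2): it was a bridge — component count 1 -> 2.
New components: {0,2,3,4,5} {1}
Are 3 and 5 in the same component? yes

Answer: yes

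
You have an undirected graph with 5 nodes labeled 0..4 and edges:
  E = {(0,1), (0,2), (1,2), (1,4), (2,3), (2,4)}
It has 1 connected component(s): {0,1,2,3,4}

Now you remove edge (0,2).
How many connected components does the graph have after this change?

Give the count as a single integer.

Initial component count: 1
Remove (0,2): not a bridge. Count unchanged: 1.
  After removal, components: {0,1,2,3,4}
New component count: 1

Answer: 1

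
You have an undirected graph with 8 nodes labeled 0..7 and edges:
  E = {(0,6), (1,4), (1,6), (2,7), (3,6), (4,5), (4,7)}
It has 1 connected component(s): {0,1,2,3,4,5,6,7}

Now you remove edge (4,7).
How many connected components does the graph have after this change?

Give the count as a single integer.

Answer: 2

Derivation:
Initial component count: 1
Remove (4,7): it was a bridge. Count increases: 1 -> 2.
  After removal, components: {0,1,3,4,5,6} {2,7}
New component count: 2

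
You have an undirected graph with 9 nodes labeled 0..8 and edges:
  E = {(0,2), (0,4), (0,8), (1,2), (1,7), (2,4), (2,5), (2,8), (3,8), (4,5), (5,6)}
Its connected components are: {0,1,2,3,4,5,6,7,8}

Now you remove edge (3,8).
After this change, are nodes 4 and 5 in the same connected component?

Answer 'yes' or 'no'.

Answer: yes

Derivation:
Initial components: {0,1,2,3,4,5,6,7,8}
Removing edge (3,8): it was a bridge — component count 1 -> 2.
New components: {0,1,2,4,5,6,7,8} {3}
Are 4 and 5 in the same component? yes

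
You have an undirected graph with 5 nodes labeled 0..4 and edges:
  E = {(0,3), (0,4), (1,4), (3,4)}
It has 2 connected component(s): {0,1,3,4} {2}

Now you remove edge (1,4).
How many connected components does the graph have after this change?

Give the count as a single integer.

Initial component count: 2
Remove (1,4): it was a bridge. Count increases: 2 -> 3.
  After removal, components: {0,3,4} {1} {2}
New component count: 3

Answer: 3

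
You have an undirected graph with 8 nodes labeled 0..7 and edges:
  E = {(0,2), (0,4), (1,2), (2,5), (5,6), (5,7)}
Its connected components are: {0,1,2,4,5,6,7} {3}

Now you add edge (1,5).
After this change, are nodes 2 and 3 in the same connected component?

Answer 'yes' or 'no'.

Initial components: {0,1,2,4,5,6,7} {3}
Adding edge (1,5): both already in same component {0,1,2,4,5,6,7}. No change.
New components: {0,1,2,4,5,6,7} {3}
Are 2 and 3 in the same component? no

Answer: no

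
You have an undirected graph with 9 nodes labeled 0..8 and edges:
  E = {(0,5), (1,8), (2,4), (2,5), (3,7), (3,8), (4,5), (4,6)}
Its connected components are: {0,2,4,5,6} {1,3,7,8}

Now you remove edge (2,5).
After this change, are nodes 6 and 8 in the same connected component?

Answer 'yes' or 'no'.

Answer: no

Derivation:
Initial components: {0,2,4,5,6} {1,3,7,8}
Removing edge (2,5): not a bridge — component count unchanged at 2.
New components: {0,2,4,5,6} {1,3,7,8}
Are 6 and 8 in the same component? no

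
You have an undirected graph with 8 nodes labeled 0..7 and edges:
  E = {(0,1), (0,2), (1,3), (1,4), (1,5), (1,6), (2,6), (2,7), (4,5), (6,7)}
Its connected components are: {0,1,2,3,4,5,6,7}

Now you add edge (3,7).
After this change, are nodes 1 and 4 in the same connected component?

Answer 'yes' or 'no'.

Answer: yes

Derivation:
Initial components: {0,1,2,3,4,5,6,7}
Adding edge (3,7): both already in same component {0,1,2,3,4,5,6,7}. No change.
New components: {0,1,2,3,4,5,6,7}
Are 1 and 4 in the same component? yes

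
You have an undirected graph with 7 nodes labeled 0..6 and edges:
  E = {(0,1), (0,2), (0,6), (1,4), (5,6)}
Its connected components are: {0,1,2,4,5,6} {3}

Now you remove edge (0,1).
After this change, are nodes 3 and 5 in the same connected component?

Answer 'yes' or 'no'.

Answer: no

Derivation:
Initial components: {0,1,2,4,5,6} {3}
Removing edge (0,1): it was a bridge — component count 2 -> 3.
New components: {0,2,5,6} {1,4} {3}
Are 3 and 5 in the same component? no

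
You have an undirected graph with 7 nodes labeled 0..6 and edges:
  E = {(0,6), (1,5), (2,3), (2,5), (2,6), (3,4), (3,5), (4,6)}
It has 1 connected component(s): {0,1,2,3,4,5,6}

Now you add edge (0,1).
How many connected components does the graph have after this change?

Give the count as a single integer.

Answer: 1

Derivation:
Initial component count: 1
Add (0,1): endpoints already in same component. Count unchanged: 1.
New component count: 1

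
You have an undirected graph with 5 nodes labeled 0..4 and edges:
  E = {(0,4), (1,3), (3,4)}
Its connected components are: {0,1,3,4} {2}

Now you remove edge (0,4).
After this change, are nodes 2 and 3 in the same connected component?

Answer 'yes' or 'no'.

Answer: no

Derivation:
Initial components: {0,1,3,4} {2}
Removing edge (0,4): it was a bridge — component count 2 -> 3.
New components: {0} {1,3,4} {2}
Are 2 and 3 in the same component? no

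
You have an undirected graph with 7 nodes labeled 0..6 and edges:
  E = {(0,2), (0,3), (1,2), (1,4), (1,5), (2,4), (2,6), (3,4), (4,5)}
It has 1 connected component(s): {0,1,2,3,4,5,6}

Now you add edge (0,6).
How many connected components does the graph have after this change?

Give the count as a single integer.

Answer: 1

Derivation:
Initial component count: 1
Add (0,6): endpoints already in same component. Count unchanged: 1.
New component count: 1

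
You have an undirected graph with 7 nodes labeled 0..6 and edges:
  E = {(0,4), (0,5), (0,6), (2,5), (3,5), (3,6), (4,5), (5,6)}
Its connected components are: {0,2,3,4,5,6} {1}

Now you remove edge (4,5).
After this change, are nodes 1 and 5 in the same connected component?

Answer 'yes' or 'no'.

Answer: no

Derivation:
Initial components: {0,2,3,4,5,6} {1}
Removing edge (4,5): not a bridge — component count unchanged at 2.
New components: {0,2,3,4,5,6} {1}
Are 1 and 5 in the same component? no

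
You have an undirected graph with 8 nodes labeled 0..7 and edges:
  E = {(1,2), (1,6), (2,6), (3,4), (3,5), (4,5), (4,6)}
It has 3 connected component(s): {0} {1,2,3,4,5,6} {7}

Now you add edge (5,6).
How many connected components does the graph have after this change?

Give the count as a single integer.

Answer: 3

Derivation:
Initial component count: 3
Add (5,6): endpoints already in same component. Count unchanged: 3.
New component count: 3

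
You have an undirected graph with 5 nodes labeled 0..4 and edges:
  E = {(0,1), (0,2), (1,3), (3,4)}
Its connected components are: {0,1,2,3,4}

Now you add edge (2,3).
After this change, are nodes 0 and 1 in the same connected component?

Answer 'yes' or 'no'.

Initial components: {0,1,2,3,4}
Adding edge (2,3): both already in same component {0,1,2,3,4}. No change.
New components: {0,1,2,3,4}
Are 0 and 1 in the same component? yes

Answer: yes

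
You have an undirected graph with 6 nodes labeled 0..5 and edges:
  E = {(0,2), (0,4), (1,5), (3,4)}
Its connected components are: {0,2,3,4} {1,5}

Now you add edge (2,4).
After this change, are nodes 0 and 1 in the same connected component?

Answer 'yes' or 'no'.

Initial components: {0,2,3,4} {1,5}
Adding edge (2,4): both already in same component {0,2,3,4}. No change.
New components: {0,2,3,4} {1,5}
Are 0 and 1 in the same component? no

Answer: no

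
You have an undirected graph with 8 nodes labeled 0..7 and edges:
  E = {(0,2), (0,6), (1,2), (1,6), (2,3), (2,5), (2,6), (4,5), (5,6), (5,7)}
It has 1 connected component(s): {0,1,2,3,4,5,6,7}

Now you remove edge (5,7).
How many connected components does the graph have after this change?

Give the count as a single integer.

Initial component count: 1
Remove (5,7): it was a bridge. Count increases: 1 -> 2.
  After removal, components: {0,1,2,3,4,5,6} {7}
New component count: 2

Answer: 2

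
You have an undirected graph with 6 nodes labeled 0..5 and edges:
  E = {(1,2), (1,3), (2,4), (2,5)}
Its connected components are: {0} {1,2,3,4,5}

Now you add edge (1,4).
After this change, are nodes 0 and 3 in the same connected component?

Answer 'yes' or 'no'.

Answer: no

Derivation:
Initial components: {0} {1,2,3,4,5}
Adding edge (1,4): both already in same component {1,2,3,4,5}. No change.
New components: {0} {1,2,3,4,5}
Are 0 and 3 in the same component? no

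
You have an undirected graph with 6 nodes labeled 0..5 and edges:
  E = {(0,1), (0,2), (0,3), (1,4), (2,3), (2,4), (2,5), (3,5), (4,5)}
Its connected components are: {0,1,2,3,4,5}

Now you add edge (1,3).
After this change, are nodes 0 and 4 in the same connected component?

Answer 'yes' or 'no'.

Initial components: {0,1,2,3,4,5}
Adding edge (1,3): both already in same component {0,1,2,3,4,5}. No change.
New components: {0,1,2,3,4,5}
Are 0 and 4 in the same component? yes

Answer: yes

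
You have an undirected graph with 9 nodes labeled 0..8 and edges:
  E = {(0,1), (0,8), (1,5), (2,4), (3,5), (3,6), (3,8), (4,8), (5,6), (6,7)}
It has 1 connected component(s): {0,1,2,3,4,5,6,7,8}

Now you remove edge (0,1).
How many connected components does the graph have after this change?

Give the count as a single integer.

Answer: 1

Derivation:
Initial component count: 1
Remove (0,1): not a bridge. Count unchanged: 1.
  After removal, components: {0,1,2,3,4,5,6,7,8}
New component count: 1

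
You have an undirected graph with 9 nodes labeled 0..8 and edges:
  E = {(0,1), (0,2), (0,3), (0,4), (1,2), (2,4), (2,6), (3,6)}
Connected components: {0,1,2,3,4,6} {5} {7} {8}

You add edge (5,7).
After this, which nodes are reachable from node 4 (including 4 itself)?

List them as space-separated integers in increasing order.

Before: nodes reachable from 4: {0,1,2,3,4,6}
Adding (5,7): merges two components, but neither contains 4. Reachability from 4 unchanged.
After: nodes reachable from 4: {0,1,2,3,4,6}

Answer: 0 1 2 3 4 6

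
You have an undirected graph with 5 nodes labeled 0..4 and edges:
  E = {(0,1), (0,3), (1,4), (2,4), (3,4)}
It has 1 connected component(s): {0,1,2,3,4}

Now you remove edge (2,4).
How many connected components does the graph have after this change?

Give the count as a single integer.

Answer: 2

Derivation:
Initial component count: 1
Remove (2,4): it was a bridge. Count increases: 1 -> 2.
  After removal, components: {0,1,3,4} {2}
New component count: 2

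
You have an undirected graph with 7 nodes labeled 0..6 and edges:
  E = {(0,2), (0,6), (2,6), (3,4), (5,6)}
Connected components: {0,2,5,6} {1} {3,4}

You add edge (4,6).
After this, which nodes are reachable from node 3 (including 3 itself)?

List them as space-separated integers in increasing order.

Before: nodes reachable from 3: {3,4}
Adding (4,6): merges 3's component with another. Reachability grows.
After: nodes reachable from 3: {0,2,3,4,5,6}

Answer: 0 2 3 4 5 6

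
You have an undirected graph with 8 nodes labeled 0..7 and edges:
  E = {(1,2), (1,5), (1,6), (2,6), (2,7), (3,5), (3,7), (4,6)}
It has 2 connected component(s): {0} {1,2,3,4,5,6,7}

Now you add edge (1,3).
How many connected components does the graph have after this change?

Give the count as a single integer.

Answer: 2

Derivation:
Initial component count: 2
Add (1,3): endpoints already in same component. Count unchanged: 2.
New component count: 2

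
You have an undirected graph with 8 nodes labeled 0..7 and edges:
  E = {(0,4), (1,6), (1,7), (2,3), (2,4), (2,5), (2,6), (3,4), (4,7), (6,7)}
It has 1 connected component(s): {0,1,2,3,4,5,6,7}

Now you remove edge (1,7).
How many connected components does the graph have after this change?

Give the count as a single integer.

Answer: 1

Derivation:
Initial component count: 1
Remove (1,7): not a bridge. Count unchanged: 1.
  After removal, components: {0,1,2,3,4,5,6,7}
New component count: 1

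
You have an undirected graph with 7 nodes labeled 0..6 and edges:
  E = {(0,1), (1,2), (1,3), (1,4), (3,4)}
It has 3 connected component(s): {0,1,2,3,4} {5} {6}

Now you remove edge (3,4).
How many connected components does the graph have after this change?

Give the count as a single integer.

Initial component count: 3
Remove (3,4): not a bridge. Count unchanged: 3.
  After removal, components: {0,1,2,3,4} {5} {6}
New component count: 3

Answer: 3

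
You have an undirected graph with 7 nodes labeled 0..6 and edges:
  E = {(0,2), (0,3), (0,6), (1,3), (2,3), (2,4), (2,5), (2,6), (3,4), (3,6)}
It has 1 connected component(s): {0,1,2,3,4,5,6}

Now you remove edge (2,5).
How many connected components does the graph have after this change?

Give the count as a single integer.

Answer: 2

Derivation:
Initial component count: 1
Remove (2,5): it was a bridge. Count increases: 1 -> 2.
  After removal, components: {0,1,2,3,4,6} {5}
New component count: 2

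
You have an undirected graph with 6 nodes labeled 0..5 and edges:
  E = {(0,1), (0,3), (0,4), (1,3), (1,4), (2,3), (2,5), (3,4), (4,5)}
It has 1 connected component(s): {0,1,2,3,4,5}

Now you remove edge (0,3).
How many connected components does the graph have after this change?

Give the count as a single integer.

Answer: 1

Derivation:
Initial component count: 1
Remove (0,3): not a bridge. Count unchanged: 1.
  After removal, components: {0,1,2,3,4,5}
New component count: 1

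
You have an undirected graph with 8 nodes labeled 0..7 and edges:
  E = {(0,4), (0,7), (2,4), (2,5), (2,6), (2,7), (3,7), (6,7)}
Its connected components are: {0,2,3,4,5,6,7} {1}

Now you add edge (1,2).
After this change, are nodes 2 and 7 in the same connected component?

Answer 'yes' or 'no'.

Initial components: {0,2,3,4,5,6,7} {1}
Adding edge (1,2): merges {1} and {0,2,3,4,5,6,7}.
New components: {0,1,2,3,4,5,6,7}
Are 2 and 7 in the same component? yes

Answer: yes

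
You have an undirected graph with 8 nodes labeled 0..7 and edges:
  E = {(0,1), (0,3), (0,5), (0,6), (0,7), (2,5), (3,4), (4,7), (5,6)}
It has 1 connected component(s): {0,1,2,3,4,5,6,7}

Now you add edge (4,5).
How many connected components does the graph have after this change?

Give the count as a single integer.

Initial component count: 1
Add (4,5): endpoints already in same component. Count unchanged: 1.
New component count: 1

Answer: 1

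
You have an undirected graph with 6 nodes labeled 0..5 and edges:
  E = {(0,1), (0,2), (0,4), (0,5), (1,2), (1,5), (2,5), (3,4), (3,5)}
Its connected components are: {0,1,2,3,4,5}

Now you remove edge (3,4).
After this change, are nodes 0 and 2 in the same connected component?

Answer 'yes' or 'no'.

Initial components: {0,1,2,3,4,5}
Removing edge (3,4): not a bridge — component count unchanged at 1.
New components: {0,1,2,3,4,5}
Are 0 and 2 in the same component? yes

Answer: yes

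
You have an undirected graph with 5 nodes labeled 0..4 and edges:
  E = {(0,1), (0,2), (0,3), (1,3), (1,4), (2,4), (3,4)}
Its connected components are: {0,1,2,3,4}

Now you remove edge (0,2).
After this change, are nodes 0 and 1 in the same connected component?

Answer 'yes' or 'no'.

Initial components: {0,1,2,3,4}
Removing edge (0,2): not a bridge — component count unchanged at 1.
New components: {0,1,2,3,4}
Are 0 and 1 in the same component? yes

Answer: yes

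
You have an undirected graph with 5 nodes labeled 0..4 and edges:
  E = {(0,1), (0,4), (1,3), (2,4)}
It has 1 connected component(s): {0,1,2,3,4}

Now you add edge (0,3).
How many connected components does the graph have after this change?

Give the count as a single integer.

Initial component count: 1
Add (0,3): endpoints already in same component. Count unchanged: 1.
New component count: 1

Answer: 1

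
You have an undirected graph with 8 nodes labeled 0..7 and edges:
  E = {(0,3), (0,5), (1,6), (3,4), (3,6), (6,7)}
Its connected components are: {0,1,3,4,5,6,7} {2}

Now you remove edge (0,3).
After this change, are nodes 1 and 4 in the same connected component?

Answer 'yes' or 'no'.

Answer: yes

Derivation:
Initial components: {0,1,3,4,5,6,7} {2}
Removing edge (0,3): it was a bridge — component count 2 -> 3.
New components: {0,5} {1,3,4,6,7} {2}
Are 1 and 4 in the same component? yes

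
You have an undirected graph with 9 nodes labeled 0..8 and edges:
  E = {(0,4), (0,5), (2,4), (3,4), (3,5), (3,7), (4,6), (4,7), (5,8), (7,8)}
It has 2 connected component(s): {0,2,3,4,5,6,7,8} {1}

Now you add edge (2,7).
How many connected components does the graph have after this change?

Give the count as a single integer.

Initial component count: 2
Add (2,7): endpoints already in same component. Count unchanged: 2.
New component count: 2

Answer: 2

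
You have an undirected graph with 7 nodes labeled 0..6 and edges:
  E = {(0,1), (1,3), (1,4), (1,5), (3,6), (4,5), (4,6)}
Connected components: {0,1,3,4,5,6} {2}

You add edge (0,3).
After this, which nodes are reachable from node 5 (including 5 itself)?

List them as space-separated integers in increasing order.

Answer: 0 1 3 4 5 6

Derivation:
Before: nodes reachable from 5: {0,1,3,4,5,6}
Adding (0,3): both endpoints already in same component. Reachability from 5 unchanged.
After: nodes reachable from 5: {0,1,3,4,5,6}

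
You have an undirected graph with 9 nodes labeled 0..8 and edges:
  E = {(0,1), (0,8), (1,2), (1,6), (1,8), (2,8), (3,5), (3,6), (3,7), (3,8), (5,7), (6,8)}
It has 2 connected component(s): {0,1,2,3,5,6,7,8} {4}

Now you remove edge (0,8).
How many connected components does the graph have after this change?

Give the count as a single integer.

Answer: 2

Derivation:
Initial component count: 2
Remove (0,8): not a bridge. Count unchanged: 2.
  After removal, components: {0,1,2,3,5,6,7,8} {4}
New component count: 2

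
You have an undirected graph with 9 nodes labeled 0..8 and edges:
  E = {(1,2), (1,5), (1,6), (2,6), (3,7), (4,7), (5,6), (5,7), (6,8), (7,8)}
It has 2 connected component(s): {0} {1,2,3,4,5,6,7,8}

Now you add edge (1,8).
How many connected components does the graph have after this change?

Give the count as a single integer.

Initial component count: 2
Add (1,8): endpoints already in same component. Count unchanged: 2.
New component count: 2

Answer: 2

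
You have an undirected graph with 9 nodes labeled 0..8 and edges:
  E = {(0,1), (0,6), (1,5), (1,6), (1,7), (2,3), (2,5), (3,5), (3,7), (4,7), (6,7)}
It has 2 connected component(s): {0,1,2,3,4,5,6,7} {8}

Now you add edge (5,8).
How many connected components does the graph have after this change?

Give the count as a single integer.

Initial component count: 2
Add (5,8): merges two components. Count decreases: 2 -> 1.
New component count: 1

Answer: 1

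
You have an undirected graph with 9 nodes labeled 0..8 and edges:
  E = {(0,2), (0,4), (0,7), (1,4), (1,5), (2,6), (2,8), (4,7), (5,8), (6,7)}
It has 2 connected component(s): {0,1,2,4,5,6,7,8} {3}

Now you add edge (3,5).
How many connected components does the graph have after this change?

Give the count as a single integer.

Initial component count: 2
Add (3,5): merges two components. Count decreases: 2 -> 1.
New component count: 1

Answer: 1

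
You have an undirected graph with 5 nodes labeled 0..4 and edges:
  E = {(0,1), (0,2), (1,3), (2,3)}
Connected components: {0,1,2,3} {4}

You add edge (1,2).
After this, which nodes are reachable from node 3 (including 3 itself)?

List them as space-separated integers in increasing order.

Before: nodes reachable from 3: {0,1,2,3}
Adding (1,2): both endpoints already in same component. Reachability from 3 unchanged.
After: nodes reachable from 3: {0,1,2,3}

Answer: 0 1 2 3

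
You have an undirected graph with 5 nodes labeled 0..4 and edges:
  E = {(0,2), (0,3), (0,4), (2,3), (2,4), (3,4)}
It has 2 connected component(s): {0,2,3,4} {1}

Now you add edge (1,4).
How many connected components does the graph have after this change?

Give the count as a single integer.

Initial component count: 2
Add (1,4): merges two components. Count decreases: 2 -> 1.
New component count: 1

Answer: 1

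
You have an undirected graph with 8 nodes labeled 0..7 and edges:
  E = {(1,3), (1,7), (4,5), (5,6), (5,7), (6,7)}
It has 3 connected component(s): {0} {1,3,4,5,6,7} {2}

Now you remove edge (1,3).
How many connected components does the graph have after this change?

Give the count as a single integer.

Initial component count: 3
Remove (1,3): it was a bridge. Count increases: 3 -> 4.
  After removal, components: {0} {1,4,5,6,7} {2} {3}
New component count: 4

Answer: 4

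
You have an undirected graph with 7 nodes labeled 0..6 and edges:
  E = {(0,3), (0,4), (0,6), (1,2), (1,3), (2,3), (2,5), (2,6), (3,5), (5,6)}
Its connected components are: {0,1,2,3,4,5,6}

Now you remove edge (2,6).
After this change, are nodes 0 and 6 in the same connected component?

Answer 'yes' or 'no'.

Answer: yes

Derivation:
Initial components: {0,1,2,3,4,5,6}
Removing edge (2,6): not a bridge — component count unchanged at 1.
New components: {0,1,2,3,4,5,6}
Are 0 and 6 in the same component? yes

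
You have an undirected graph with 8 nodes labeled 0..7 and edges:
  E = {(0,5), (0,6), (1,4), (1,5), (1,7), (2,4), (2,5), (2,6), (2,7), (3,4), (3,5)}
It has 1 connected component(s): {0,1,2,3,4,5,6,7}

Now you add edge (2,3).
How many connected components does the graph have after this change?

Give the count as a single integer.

Answer: 1

Derivation:
Initial component count: 1
Add (2,3): endpoints already in same component. Count unchanged: 1.
New component count: 1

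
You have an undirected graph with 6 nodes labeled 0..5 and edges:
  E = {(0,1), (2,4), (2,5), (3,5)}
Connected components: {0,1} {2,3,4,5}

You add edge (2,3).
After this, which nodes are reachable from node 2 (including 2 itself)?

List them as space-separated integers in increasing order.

Answer: 2 3 4 5

Derivation:
Before: nodes reachable from 2: {2,3,4,5}
Adding (2,3): both endpoints already in same component. Reachability from 2 unchanged.
After: nodes reachable from 2: {2,3,4,5}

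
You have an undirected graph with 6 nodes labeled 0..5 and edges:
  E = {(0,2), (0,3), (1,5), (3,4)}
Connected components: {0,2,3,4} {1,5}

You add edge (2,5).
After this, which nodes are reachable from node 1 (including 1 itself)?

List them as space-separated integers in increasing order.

Answer: 0 1 2 3 4 5

Derivation:
Before: nodes reachable from 1: {1,5}
Adding (2,5): merges 1's component with another. Reachability grows.
After: nodes reachable from 1: {0,1,2,3,4,5}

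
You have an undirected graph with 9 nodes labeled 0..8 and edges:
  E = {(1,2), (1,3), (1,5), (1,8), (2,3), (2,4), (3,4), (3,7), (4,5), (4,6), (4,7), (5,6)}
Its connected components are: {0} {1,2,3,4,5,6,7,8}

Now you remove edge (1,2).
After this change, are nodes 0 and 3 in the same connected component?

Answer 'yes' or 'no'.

Answer: no

Derivation:
Initial components: {0} {1,2,3,4,5,6,7,8}
Removing edge (1,2): not a bridge — component count unchanged at 2.
New components: {0} {1,2,3,4,5,6,7,8}
Are 0 and 3 in the same component? no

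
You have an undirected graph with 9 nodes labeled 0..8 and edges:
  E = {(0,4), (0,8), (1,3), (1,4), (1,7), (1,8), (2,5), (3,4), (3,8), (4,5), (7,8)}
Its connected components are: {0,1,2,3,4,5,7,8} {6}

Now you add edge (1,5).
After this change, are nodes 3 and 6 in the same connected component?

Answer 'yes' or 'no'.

Answer: no

Derivation:
Initial components: {0,1,2,3,4,5,7,8} {6}
Adding edge (1,5): both already in same component {0,1,2,3,4,5,7,8}. No change.
New components: {0,1,2,3,4,5,7,8} {6}
Are 3 and 6 in the same component? no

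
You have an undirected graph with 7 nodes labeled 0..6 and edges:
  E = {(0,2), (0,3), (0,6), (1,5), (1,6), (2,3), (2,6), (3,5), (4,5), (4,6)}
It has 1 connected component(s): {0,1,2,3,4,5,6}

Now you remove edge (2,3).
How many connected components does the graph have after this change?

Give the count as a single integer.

Initial component count: 1
Remove (2,3): not a bridge. Count unchanged: 1.
  After removal, components: {0,1,2,3,4,5,6}
New component count: 1

Answer: 1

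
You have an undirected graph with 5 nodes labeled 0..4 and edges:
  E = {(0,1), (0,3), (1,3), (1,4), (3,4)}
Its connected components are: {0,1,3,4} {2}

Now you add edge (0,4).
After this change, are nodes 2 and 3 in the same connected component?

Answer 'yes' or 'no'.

Initial components: {0,1,3,4} {2}
Adding edge (0,4): both already in same component {0,1,3,4}. No change.
New components: {0,1,3,4} {2}
Are 2 and 3 in the same component? no

Answer: no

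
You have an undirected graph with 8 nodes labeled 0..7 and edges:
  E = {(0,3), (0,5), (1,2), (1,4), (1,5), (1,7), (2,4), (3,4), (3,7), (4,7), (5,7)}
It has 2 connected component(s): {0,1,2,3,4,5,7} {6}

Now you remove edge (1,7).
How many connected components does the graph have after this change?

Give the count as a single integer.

Initial component count: 2
Remove (1,7): not a bridge. Count unchanged: 2.
  After removal, components: {0,1,2,3,4,5,7} {6}
New component count: 2

Answer: 2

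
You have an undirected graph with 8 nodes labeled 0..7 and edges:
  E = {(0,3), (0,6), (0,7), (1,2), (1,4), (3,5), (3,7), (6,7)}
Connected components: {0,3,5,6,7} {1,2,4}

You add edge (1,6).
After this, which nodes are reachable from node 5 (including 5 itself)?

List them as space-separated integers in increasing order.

Before: nodes reachable from 5: {0,3,5,6,7}
Adding (1,6): merges 5's component with another. Reachability grows.
After: nodes reachable from 5: {0,1,2,3,4,5,6,7}

Answer: 0 1 2 3 4 5 6 7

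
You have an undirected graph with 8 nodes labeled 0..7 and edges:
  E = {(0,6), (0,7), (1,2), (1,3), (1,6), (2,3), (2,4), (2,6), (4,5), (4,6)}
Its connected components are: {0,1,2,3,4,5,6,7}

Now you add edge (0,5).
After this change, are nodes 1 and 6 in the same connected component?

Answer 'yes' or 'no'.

Initial components: {0,1,2,3,4,5,6,7}
Adding edge (0,5): both already in same component {0,1,2,3,4,5,6,7}. No change.
New components: {0,1,2,3,4,5,6,7}
Are 1 and 6 in the same component? yes

Answer: yes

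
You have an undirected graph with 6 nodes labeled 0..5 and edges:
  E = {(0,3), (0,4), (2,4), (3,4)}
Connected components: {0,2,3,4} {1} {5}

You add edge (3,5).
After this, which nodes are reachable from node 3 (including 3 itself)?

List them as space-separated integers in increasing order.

Before: nodes reachable from 3: {0,2,3,4}
Adding (3,5): merges 3's component with another. Reachability grows.
After: nodes reachable from 3: {0,2,3,4,5}

Answer: 0 2 3 4 5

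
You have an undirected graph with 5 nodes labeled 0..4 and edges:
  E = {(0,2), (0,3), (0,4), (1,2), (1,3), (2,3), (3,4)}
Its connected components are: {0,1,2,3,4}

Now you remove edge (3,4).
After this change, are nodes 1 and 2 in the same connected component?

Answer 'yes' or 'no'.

Initial components: {0,1,2,3,4}
Removing edge (3,4): not a bridge — component count unchanged at 1.
New components: {0,1,2,3,4}
Are 1 and 2 in the same component? yes

Answer: yes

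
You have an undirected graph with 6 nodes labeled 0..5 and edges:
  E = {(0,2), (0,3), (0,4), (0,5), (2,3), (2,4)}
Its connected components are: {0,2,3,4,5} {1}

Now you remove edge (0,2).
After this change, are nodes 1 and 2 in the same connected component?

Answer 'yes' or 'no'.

Initial components: {0,2,3,4,5} {1}
Removing edge (0,2): not a bridge — component count unchanged at 2.
New components: {0,2,3,4,5} {1}
Are 1 and 2 in the same component? no

Answer: no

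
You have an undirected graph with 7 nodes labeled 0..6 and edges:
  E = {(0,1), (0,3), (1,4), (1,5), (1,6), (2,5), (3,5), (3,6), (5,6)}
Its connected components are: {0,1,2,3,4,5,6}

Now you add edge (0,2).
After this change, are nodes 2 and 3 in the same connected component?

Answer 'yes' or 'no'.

Answer: yes

Derivation:
Initial components: {0,1,2,3,4,5,6}
Adding edge (0,2): both already in same component {0,1,2,3,4,5,6}. No change.
New components: {0,1,2,3,4,5,6}
Are 2 and 3 in the same component? yes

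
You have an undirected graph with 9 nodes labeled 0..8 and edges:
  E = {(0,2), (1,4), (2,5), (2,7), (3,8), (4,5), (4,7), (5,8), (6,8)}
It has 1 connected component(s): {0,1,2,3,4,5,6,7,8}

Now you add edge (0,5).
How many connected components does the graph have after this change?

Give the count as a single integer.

Initial component count: 1
Add (0,5): endpoints already in same component. Count unchanged: 1.
New component count: 1

Answer: 1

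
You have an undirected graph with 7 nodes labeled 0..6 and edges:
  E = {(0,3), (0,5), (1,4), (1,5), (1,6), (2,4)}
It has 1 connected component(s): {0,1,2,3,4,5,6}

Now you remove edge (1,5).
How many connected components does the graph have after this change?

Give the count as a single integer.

Initial component count: 1
Remove (1,5): it was a bridge. Count increases: 1 -> 2.
  After removal, components: {0,3,5} {1,2,4,6}
New component count: 2

Answer: 2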